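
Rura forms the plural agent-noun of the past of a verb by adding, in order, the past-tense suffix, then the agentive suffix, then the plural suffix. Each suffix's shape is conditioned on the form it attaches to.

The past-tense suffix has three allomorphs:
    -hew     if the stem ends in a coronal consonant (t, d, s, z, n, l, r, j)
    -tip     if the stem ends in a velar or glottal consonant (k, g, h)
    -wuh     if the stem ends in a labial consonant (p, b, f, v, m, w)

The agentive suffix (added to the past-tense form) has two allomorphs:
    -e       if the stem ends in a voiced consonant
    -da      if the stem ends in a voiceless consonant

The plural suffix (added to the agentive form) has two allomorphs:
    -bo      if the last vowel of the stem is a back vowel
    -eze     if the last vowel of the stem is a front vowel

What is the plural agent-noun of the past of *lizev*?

lizevwuhdabo

Since the final consonant of *lizev* is /v/ (labial), it takes -wuh, giving *lizevwuh*.
The past-tense form *lizevwuh* — final consonant /h/ (voiceless) → -da → *lizevwuhda*.
The agentive form *lizevwuhda*: last vowel = /a/, a back vowel → -bo → *lizevwuhdabo*.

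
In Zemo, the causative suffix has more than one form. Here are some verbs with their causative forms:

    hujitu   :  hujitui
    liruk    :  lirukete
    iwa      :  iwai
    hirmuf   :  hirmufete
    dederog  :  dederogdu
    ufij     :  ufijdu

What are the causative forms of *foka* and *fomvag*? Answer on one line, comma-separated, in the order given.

Looking at the final sound of each stem: -ete when the stem ends in a voiceless consonant (*liruk*, *hirmuf*); -du when the stem ends in a voiced consonant (*dederog*, *ufij*); -i when the stem ends in a vowel (*hujitu*, *iwa*).
*foka*: final sound = /a/, a vowel → -i → *fokai*.
*fomvag* — final sound /g/ (a voiced consonant) → -du → *fomvagdu*.

fokai, fomvagdu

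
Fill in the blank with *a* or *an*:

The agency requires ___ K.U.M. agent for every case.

The indefinite article is chosen by the initial *sound* of the following word, not its spelling.
The initialism *K.U.M.* is read letter by letter; the first letter, K, is pronounced /keɪ/, which begins with a consonant sound.
So the article is *a*: The agency requires a K.U.M. agent for every case.

a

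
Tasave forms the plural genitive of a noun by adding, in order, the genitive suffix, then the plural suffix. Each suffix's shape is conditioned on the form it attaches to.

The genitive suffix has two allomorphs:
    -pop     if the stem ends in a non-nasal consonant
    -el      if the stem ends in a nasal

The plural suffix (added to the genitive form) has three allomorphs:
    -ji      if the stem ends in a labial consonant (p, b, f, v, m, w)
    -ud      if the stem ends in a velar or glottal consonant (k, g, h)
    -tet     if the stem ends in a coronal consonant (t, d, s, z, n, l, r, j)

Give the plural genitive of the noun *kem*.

*kem* — final consonant /m/ (a nasal) → -el → *kemel*.
The genitive form *kemel* — final consonant /l/ (coronal) → -tet → *kemeltet*.

kemeltet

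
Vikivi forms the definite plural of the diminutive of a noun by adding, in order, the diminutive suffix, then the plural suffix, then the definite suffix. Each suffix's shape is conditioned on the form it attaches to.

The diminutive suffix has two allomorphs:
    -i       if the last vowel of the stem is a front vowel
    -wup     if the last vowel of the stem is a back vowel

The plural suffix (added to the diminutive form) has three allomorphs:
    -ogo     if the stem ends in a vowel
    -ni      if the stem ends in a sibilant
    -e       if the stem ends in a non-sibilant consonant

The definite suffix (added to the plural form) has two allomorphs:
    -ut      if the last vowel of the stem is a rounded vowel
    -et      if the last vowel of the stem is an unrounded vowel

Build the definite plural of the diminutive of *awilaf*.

awilafwupeet

*awilaf* — last vowel /a/ (a back vowel) → -wup → *awilafwup*.
Since the final sound of the diminutive form *awilafwup* is /p/ (a non-sibilant consonant), it takes -e, giving *awilafwupe*.
Since the last vowel of the plural form *awilafwupe* is /e/ (an unrounded vowel), it takes -et, giving *awilafwupeet*.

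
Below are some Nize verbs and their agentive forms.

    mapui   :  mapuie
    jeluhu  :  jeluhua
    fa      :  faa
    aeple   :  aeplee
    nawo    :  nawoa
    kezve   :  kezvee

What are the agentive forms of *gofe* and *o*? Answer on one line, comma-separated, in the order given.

gofee, oa

The suffix is conditioned by the last vowel: -e when the last vowel of the stem is a front vowel (*mapui*, *aeple*, *kezve*); -a when the last vowel of the stem is a back vowel (*jeluhu*, *fa*, *nawo*).
*gofe*: last vowel = /e/, a front vowel → -e → *gofee*.
*o*: last vowel = /o/, a back vowel → -a → *oa*.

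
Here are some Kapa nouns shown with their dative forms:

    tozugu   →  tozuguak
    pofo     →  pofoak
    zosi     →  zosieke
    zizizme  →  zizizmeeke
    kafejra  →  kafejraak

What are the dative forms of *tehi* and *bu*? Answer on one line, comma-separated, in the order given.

tehieke, buak

The alternation tracks the last vowel of the stem — -eke when the last vowel of the stem is a front vowel (*zosi*, *zizizme*); -ak when the last vowel of the stem is a back vowel (*tozugu*, *pofo*, *kafejra*).
*tehi*: last vowel = /i/, a front vowel → -eke → *tehieke*.
*bu*: last vowel = /u/, a back vowel → -ak → *buak*.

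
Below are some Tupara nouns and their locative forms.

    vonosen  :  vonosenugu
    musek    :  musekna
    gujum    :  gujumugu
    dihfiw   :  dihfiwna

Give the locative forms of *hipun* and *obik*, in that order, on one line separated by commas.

hipunugu, obikna

The suffix is conditioned by the final consonant: -ugu when the stem ends in a nasal (*vonosen*, *gujum*); -na when the stem ends in a non-nasal consonant (*musek*, *dihfiw*).
The final consonant of *hipun* is /n/, which is a nasal, so the suffix is -ugu, giving *hipunugu*.
*obik*: final consonant = /k/, non-nasal → -na → *obikna*.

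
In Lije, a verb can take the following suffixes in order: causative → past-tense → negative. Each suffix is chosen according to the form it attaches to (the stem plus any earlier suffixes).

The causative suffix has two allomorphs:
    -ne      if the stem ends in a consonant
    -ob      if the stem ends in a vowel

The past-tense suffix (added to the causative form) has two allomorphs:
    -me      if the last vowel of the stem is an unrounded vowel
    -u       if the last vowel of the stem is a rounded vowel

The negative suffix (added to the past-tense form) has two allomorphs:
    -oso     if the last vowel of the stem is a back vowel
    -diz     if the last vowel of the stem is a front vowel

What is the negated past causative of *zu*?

*zu*: final sound = /u/, a vowel → -ob → *zuob*.
The last vowel of the causative form *zuob* is /o/, which is a rounded vowel, so the past-tense suffix is -u, giving *zuobu*.
The past-tense form *zuobu* — last vowel /u/ (a back vowel) → -oso → *zuobuoso*.

zuobuoso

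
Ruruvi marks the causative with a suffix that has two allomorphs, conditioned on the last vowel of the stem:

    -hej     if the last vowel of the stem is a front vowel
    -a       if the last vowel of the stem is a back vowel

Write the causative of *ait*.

*ait*: last vowel = /i/, a front vowel → -hej → *aithej*.

aithej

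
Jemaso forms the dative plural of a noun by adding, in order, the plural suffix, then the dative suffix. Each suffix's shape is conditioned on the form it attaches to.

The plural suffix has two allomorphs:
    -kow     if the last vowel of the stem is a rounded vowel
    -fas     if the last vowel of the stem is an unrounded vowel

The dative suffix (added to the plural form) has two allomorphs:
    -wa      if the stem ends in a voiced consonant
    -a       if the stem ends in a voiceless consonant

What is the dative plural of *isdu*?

The last vowel of *isdu* is /u/, which is a rounded vowel, so the plural suffix is -kow, giving *isdukow*.
The final consonant of the plural form *isdukow* is /w/, which is voiced, so the dative suffix is -wa, giving *isdukowwa*.

isdukowwa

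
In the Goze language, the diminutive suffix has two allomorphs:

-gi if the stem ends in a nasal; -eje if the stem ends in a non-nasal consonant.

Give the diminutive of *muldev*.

muldeveje

*muldev* — final consonant /v/ (non-nasal) → -eje → *muldeveje*.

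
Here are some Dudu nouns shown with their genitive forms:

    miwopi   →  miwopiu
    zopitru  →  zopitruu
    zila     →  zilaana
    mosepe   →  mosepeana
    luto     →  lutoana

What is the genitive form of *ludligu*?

ludliguu

The suffix is conditioned by the last vowel: -u when the last vowel of the stem is a high vowel (*miwopi*, *zopitru*); -ana when the last vowel of the stem is a non-high vowel (*zila*, *mosepe*, *luto*).
The last vowel of *ludligu* is /u/, which is a high vowel, so the suffix is -u, giving *ludliguu*.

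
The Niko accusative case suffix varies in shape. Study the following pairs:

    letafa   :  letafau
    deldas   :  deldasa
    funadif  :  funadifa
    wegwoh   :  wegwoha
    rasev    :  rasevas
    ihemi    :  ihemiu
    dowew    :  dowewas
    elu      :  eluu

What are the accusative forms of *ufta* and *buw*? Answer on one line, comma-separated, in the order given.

The alternation tracks the final sound of the stem — -a when the stem ends in a voiceless consonant (*deldas*, *funadif*, *wegwoh*); -as when the stem ends in a voiced consonant (*rasev*, *dowew*); -u when the stem ends in a vowel (*letafa*, *ihemi*, *elu*).
*ufta* — final sound /a/ (a vowel) → -u → *uftau*.
*buw*: final sound = /w/, a voiced consonant → -as → *buwas*.

uftau, buwas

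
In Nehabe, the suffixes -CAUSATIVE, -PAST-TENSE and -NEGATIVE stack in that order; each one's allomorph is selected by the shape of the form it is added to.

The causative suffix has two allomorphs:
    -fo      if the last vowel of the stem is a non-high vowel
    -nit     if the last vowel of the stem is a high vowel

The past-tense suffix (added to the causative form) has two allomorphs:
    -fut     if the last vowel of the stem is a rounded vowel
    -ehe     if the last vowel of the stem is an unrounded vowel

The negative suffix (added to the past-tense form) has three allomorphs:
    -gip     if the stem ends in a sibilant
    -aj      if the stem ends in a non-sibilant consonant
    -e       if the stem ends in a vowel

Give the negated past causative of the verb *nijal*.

The last vowel of *nijal* is /a/, which is a non-high vowel, so the causative suffix is -fo, giving *nijalfo*.
The causative form *nijalfo* — last vowel /o/ (a rounded vowel) → -fut → *nijalfofut*.
The past-tense form *nijalfofut*: final sound = /t/, a non-sibilant consonant → -aj → *nijalfofutaj*.

nijalfofutaj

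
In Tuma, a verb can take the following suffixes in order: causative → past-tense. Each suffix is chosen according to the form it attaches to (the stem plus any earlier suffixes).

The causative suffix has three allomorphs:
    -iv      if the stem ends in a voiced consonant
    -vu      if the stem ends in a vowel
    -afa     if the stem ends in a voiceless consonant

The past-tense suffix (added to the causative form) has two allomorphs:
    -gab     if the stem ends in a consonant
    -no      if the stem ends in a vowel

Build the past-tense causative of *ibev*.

ibevivgab

The final sound of *ibev* is /v/, which is a voiced consonant, so the causative suffix is -iv, giving *ibeviv*.
The causative form *ibeviv*: final sound = /v/, a consonant → -gab → *ibevivgab*.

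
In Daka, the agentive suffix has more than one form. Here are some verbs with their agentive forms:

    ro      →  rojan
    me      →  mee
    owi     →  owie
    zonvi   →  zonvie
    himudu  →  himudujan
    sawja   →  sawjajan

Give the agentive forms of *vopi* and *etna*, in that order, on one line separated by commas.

vopie, etnajan

The alternation tracks the last vowel of the stem — -e when the last vowel of the stem is a front vowel (*me*, *owi*, *zonvi*); -jan when the last vowel of the stem is a back vowel (*ro*, *himudu*, *sawja*).
*vopi* — last vowel /i/ (a front vowel) → -e → *vopie*.
*etna* — last vowel /a/ (a back vowel) → -jan → *etnajan*.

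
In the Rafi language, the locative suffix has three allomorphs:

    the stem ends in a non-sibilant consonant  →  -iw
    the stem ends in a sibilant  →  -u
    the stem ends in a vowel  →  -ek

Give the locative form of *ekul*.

ekuliw

The final sound of *ekul* is /l/, which is a non-sibilant consonant, so the suffix is -iw, giving *ekuliw*.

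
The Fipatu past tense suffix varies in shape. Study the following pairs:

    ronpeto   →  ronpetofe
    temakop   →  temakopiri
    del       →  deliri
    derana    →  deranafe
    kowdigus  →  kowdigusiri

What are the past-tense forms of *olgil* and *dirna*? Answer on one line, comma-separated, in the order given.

olgiliri, dirnafe

The alternation tracks the final sound of the stem — -iri when the stem ends in a consonant (*temakop*, *del*, *kowdigus*); -fe when the stem ends in a vowel (*ronpeto*, *derana*).
The final sound of *olgil* is /l/, which is a consonant, so the suffix is -iri, giving *olgiliri*.
*dirna*: final sound = /a/, a vowel → -fe → *dirnafe*.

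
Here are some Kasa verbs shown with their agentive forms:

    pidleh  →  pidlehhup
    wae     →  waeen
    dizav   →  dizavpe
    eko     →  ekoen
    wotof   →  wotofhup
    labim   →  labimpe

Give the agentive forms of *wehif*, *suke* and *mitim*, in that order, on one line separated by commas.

wehifhup, sukeen, mitimpe

The suffix is conditioned by the final sound: -hup when the stem ends in a voiceless consonant (*pidleh*, *wotof*); -pe when the stem ends in a voiced consonant (*dizav*, *labim*); -en when the stem ends in a vowel (*wae*, *eko*).
Since the final sound of *wehif* is /f/ (a voiceless consonant), it takes -hup, giving *wehifhup*.
Since the final sound of *suke* is /e/ (a vowel), it takes -en, giving *sukeen*.
*mitim* — final sound /m/ (a voiced consonant) → -pe → *mitimpe*.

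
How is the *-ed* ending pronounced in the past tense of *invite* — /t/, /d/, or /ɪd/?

/ɪd/

The stem *invite* ends in /t/ or /d/.
The -ed suffix is realized as /ɪd/ after /t, d/; as /t/ after other voiceless consonants; and as /d/ after other voiced sounds.
So -ed on *invite* is pronounced /ɪd/.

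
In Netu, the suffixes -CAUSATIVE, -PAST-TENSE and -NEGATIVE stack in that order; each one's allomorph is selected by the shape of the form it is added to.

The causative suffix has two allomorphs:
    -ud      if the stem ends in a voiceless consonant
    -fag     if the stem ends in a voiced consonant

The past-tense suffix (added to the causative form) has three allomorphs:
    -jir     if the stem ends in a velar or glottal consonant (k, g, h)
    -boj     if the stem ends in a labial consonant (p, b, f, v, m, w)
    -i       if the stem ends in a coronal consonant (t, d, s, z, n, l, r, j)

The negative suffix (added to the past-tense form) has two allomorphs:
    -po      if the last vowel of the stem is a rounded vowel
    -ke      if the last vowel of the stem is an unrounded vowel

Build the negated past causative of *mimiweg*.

mimiwegfagjirke

*mimiweg*: final consonant = /g/, voiced → -fag → *mimiwegfag*.
The causative form *mimiwegfag*: final consonant = /g/, velar/glottal → -jir → *mimiwegfagjir*.
The past-tense form *mimiwegfagjir* — last vowel /i/ (an unrounded vowel) → -ke → *mimiwegfagjirke*.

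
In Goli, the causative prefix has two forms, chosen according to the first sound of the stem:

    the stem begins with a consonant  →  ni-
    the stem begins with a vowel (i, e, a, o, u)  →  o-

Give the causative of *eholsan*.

oeholsan

*eholsan*: first sound = /e/, a vowel → o- → *oeholsan*.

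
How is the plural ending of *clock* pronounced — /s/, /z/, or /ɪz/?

/s/

The stem *clock* ends in a voiceless non-sibilant consonant.
The plural suffix surfaces as /ɪz/ after sibilants, /s/ after other voiceless consonants, and /z/ after other voiced sounds.
So the plural -s on *clock* is pronounced /s/.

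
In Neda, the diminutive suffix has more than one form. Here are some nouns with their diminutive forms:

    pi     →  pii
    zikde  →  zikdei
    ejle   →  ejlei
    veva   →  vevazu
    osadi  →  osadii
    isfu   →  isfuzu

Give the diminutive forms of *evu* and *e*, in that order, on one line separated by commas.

evuzu, ei

The pattern is front/back vowel harmony: -i when the last vowel of the stem is a front vowel (*pi*, *zikde*, *ejle*, *osadi*); -zu when the last vowel of the stem is a back vowel (*veva*, *isfu*).
*evu* — last vowel /u/ (a back vowel) → -zu → *evuzu*.
*e* — last vowel /e/ (a front vowel) → -i → *ei*.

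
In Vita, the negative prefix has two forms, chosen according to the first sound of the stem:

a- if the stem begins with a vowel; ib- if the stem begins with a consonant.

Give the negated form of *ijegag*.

Since the first sound of *ijegag* is /i/ (a vowel), it takes a-, giving *aijegag*.

aijegag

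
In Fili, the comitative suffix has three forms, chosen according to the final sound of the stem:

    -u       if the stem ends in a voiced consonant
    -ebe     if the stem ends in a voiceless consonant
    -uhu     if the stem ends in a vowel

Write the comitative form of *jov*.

Since the final sound of *jov* is /v/ (a voiced consonant), it takes -u, giving *jovu*.

jovu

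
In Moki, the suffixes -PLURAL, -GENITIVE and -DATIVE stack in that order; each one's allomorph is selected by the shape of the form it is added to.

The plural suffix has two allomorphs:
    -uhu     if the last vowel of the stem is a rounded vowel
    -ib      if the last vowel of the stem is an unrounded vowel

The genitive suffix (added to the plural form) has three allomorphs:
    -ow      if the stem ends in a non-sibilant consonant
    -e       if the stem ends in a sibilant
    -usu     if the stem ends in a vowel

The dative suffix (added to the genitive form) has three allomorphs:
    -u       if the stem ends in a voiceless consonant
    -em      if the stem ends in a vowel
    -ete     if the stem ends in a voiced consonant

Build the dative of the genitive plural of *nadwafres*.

*nadwafres*: last vowel = /e/, an unrounded vowel → -ib → *nadwafresib*.
The plural form *nadwafresib*: final sound = /b/, a non-sibilant consonant → -ow → *nadwafresibow*.
Since the final sound of the genitive form *nadwafresibow* is /w/ (a voiced consonant), it takes -ete, giving *nadwafresibowete*.

nadwafresibowete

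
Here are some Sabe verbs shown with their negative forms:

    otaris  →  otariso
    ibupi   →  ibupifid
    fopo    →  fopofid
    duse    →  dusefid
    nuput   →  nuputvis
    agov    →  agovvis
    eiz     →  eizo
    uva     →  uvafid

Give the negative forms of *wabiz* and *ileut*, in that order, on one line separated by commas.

The pattern is sibilance of the final sound: -o when the stem ends in a sibilant (*otaris*, *eiz*); -vis when the stem ends in a non-sibilant consonant (*nuput*, *agov*); -fid when the stem ends in a vowel (*ibupi*, *fopo*, *duse*, *uva*).
The final sound of *wabiz* is /z/, which is a sibilant, so the suffix is -o, giving *wabizo*.
*ileut* — final sound /t/ (a non-sibilant consonant) → -vis → *ileutvis*.

wabizo, ileutvis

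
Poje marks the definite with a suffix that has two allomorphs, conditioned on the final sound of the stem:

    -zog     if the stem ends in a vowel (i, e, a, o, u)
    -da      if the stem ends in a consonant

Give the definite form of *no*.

nozog

*no*: final sound = /o/, a vowel → -zog → *nozog*.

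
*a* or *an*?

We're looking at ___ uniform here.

The indefinite article is chosen by the initial *sound* of the following word, not its spelling.
*uniform* begins with the sound /juː/ (u pronounced /juː/) — a consonant sound.
So the article is *a*: We're looking at a uniform here.

a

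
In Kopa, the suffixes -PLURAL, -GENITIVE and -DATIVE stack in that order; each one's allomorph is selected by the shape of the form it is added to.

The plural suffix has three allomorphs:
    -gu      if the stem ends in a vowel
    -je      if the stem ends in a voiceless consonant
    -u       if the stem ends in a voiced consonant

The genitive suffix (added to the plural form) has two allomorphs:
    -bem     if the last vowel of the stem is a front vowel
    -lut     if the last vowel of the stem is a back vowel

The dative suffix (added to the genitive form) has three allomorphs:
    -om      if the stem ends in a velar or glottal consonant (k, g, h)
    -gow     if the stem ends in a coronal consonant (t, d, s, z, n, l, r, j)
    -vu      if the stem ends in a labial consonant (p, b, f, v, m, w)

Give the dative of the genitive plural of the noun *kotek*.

Since the final sound of *kotek* is /k/ (a voiceless consonant), it takes -je, giving *kotekje*.
The last vowel of the plural form *kotekje* is /e/, which is a front vowel, so the genitive suffix is -bem, giving *kotekjebem*.
The final consonant of the genitive form *kotekjebem* is /m/, which is labial, so the dative suffix is -vu, giving *kotekjebemvu*.

kotekjebemvu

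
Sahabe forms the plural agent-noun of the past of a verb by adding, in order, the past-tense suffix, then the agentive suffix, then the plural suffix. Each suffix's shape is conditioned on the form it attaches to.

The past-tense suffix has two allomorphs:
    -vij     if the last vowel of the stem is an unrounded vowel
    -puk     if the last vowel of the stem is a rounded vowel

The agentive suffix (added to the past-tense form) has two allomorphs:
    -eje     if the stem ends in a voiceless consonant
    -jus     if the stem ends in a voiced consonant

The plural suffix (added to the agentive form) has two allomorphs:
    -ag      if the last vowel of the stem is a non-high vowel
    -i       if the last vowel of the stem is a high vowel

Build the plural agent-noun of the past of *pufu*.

The last vowel of *pufu* is /u/, which is a rounded vowel, so the past-tense suffix is -puk, giving *pufupuk*.
The past-tense form *pufupuk*: final consonant = /k/, voiceless → -eje → *pufupukeje*.
The last vowel of the agentive form *pufupukeje* is /e/, which is a non-high vowel, so the plural suffix is -ag, giving *pufupukejeag*.

pufupukejeag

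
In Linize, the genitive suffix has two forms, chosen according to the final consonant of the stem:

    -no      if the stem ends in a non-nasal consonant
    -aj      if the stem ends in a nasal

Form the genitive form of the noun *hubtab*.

*hubtab*: final consonant = /b/, non-nasal → -no → *hubtabno*.

hubtabno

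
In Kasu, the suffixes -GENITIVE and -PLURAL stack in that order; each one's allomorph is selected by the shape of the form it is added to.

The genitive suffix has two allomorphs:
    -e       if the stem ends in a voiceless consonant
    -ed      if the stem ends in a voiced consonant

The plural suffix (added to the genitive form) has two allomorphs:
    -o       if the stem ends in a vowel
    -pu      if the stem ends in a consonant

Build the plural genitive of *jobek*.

The final consonant of *jobek* is /k/, which is voiceless, so the genitive suffix is -e, giving *jobeke*.
The final sound of the genitive form *jobeke* is /e/, which is a vowel, so the plural suffix is -o, giving *jobekeo*.

jobekeo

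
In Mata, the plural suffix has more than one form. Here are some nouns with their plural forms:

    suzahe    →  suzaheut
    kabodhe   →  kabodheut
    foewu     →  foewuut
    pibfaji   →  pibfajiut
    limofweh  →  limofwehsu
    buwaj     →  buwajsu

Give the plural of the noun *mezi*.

meziut

The pattern is consonant vs. vowel: -su when the stem ends in a consonant (*limofweh*, *buwaj*); -ut when the stem ends in a vowel (*suzahe*, *kabodhe*, *foewu*, *pibfaji*).
Since the final sound of *mezi* is /i/ (a vowel), it takes -ut, giving *meziut*.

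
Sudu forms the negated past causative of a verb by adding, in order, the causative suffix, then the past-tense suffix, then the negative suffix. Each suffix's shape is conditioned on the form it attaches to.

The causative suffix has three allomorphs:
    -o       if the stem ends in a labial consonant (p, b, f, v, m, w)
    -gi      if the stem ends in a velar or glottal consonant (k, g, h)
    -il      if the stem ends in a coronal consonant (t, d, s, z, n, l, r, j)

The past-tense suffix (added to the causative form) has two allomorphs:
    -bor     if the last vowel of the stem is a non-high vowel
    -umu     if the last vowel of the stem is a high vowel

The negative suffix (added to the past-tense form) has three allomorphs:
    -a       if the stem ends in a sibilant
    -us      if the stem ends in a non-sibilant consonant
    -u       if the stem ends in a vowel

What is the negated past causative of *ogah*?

ogahgiumuu

Since the final consonant of *ogah* is /h/ (velar/glottal), it takes -gi, giving *ogahgi*.
The last vowel of the causative form *ogahgi* is /i/, which is a high vowel, so the past-tense suffix is -umu, giving *ogahgiumu*.
The past-tense form *ogahgiumu* — final sound /u/ (a vowel) → -u → *ogahgiumuu*.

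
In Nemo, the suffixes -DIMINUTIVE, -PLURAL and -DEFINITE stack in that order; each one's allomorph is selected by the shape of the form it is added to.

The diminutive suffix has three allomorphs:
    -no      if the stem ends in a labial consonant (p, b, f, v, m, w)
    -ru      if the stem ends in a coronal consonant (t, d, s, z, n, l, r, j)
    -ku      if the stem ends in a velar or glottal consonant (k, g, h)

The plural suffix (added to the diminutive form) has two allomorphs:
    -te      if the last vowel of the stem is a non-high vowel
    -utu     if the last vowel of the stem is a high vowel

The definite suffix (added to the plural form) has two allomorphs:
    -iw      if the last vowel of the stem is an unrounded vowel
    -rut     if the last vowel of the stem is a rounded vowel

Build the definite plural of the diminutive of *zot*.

zotruuturut

The final consonant of *zot* is /t/, which is coronal, so the diminutive suffix is -ru, giving *zotru*.
The diminutive form *zotru*: last vowel = /u/, a high vowel → -utu → *zotruutu*.
Since the last vowel of the plural form *zotruutu* is /u/ (a rounded vowel), it takes -rut, giving *zotruuturut*.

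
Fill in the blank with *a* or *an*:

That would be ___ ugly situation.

The indefinite article is chosen by the initial *sound* of the following word, not its spelling.
*ugly* begins with the sound /ʌ/ (u pronounced /ʌ/) — a vowel sound.
So the article is *an*: That would be an ugly situation.

an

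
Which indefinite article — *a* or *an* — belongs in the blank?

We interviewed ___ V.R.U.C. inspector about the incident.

The indefinite article is chosen by the initial *sound* of the following word, not its spelling.
The initialism *V.R.U.C.* is read letter by letter; the first letter, V, is pronounced /viː/, which begins with a consonant sound.
So the article is *a*: We interviewed a V.R.U.C. inspector about the incident.

a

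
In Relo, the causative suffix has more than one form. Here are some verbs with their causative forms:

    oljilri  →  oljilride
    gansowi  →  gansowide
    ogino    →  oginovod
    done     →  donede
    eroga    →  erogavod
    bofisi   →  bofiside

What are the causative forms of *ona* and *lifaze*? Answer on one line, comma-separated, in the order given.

onavod, lifazede

The pattern is front/back vowel harmony: -de when the last vowel of the stem is a front vowel (*oljilri*, *gansowi*, *done*, *bofisi*); -vod when the last vowel of the stem is a back vowel (*ogino*, *eroga*).
*ona* — last vowel /a/ (a back vowel) → -vod → *onavod*.
*lifaze* — last vowel /e/ (a front vowel) → -de → *lifazede*.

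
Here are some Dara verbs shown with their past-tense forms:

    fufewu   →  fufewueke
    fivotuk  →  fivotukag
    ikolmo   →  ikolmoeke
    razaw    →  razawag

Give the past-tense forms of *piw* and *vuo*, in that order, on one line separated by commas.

piwag, vuoeke

The alternation tracks the final sound of the stem — -ag when the stem ends in a consonant (*fivotuk*, *razaw*); -eke when the stem ends in a vowel (*fufewu*, *ikolmo*).
*piw*: final sound = /w/, a consonant → -ag → *piwag*.
Since the final sound of *vuo* is /o/ (a vowel), it takes -eke, giving *vuoeke*.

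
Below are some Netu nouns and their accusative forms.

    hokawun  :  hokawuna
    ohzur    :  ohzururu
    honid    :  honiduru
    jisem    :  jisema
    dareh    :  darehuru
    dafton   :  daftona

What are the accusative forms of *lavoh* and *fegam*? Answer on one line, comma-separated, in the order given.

The pattern is nasality of the final consonant: -a when the stem ends in a nasal (*hokawun*, *jisem*, *dafton*); -uru when the stem ends in a non-nasal consonant (*ohzur*, *honid*, *dareh*).
Since the final consonant of *lavoh* is /h/ (non-nasal), it takes -uru, giving *lavohuru*.
*fegam*: final consonant = /m/, a nasal → -a → *fegama*.

lavohuru, fegama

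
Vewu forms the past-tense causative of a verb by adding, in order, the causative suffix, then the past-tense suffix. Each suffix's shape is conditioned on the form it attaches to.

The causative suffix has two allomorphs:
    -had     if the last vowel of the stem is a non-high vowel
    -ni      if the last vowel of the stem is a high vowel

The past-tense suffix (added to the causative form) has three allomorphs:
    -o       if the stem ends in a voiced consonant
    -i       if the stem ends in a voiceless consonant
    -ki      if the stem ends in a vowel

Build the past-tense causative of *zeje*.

zejehado

Since the last vowel of *zeje* is /e/ (a non-high vowel), it takes -had, giving *zejehad*.
The final sound of the causative form *zejehad* is /d/, which is a voiced consonant, so the past-tense suffix is -o, giving *zejehado*.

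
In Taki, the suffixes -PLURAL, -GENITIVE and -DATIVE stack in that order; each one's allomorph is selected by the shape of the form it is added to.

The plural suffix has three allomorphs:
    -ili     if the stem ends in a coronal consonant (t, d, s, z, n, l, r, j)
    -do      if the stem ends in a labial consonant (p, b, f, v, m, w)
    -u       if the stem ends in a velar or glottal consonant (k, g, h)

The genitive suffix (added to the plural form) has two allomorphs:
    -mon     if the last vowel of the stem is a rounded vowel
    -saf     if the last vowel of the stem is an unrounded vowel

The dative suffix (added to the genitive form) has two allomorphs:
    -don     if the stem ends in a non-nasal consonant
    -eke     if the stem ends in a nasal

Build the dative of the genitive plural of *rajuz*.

rajuzilisafdon

*rajuz*: final consonant = /z/, coronal → -ili → *rajuzili*.
Since the last vowel of the plural form *rajuzili* is /i/ (an unrounded vowel), it takes -saf, giving *rajuzilisaf*.
The final consonant of the genitive form *rajuzilisaf* is /f/, which is non-nasal, so the dative suffix is -don, giving *rajuzilisafdon*.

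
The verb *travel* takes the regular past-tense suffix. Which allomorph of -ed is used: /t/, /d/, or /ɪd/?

The stem *travel* ends in a voiced sound other than /d/.
The -ed suffix is realized as /ɪd/ after /t, d/; as /t/ after other voiceless consonants; and as /d/ after other voiced sounds.
So -ed on *travel* is pronounced /d/.

/d/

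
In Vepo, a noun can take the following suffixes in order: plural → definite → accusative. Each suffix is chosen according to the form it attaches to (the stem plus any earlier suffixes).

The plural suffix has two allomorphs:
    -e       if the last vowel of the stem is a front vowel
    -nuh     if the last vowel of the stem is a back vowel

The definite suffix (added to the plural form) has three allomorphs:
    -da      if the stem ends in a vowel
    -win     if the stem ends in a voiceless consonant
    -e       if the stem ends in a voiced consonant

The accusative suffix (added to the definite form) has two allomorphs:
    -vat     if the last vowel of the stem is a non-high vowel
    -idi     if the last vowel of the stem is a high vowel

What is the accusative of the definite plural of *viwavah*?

viwavahnuhwinidi

*viwavah*: last vowel = /a/, a back vowel → -nuh → *viwavahnuh*.
The final sound of the plural form *viwavahnuh* is /h/, which is a voiceless consonant, so the definite suffix is -win, giving *viwavahnuhwin*.
The definite form *viwavahnuhwin*: last vowel = /i/, a high vowel → -idi → *viwavahnuhwinidi*.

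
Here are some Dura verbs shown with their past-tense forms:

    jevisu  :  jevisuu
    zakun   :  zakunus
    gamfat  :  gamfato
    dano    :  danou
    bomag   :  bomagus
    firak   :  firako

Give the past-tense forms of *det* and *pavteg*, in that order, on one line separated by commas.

The pattern is voicing of the final sound: -o when the stem ends in a voiceless consonant (*gamfat*, *firak*); -us when the stem ends in a voiced consonant (*zakun*, *bomag*); -u when the stem ends in a vowel (*jevisu*, *dano*).
*det*: final sound = /t/, a voiceless consonant → -o → *deto*.
*pavteg* — final sound /g/ (a voiced consonant) → -us → *pavtegus*.

deto, pavtegus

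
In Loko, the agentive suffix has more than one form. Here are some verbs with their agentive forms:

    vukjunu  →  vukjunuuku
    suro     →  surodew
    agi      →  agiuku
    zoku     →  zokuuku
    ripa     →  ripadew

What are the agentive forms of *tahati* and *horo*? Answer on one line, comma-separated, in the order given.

The pattern is height harmony: -uku when the last vowel of the stem is a high vowel (*vukjunu*, *agi*, *zoku*); -dew when the last vowel of the stem is a non-high vowel (*suro*, *ripa*).
*tahati*: last vowel = /i/, a high vowel → -uku → *tahatiuku*.
*horo* — last vowel /o/ (a non-high vowel) → -dew → *horodew*.

tahatiuku, horodew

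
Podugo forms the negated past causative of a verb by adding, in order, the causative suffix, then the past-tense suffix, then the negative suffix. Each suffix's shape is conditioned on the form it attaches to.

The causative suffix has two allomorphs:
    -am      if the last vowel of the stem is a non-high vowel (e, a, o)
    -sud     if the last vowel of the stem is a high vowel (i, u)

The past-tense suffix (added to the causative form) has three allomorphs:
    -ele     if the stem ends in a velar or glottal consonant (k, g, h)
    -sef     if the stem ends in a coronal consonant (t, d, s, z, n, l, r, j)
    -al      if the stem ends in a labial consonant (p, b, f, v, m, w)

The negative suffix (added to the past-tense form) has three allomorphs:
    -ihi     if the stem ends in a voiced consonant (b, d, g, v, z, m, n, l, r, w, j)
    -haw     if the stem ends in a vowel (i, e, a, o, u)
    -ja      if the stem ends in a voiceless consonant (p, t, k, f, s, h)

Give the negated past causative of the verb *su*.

susudsefja

*su* — last vowel /u/ (a high vowel) → -sud → *susud*.
The final consonant of the causative form *susud* is /d/, which is coronal, so the past-tense suffix is -sef, giving *susudsef*.
The final sound of the past-tense form *susudsef* is /f/, which is a voiceless consonant, so the negative suffix is -ja, giving *susudsefja*.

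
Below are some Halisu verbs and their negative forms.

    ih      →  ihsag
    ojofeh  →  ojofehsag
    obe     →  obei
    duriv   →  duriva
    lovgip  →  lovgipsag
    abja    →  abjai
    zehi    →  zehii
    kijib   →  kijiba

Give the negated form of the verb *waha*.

The pattern is voicing of the final sound: -sag when the stem ends in a voiceless consonant (*ih*, *ojofeh*, *lovgip*); -a when the stem ends in a voiced consonant (*duriv*, *kijib*); -i when the stem ends in a vowel (*obe*, *abja*, *zehi*).
*waha* — final sound /a/ (a vowel) → -i → *wahai*.

wahai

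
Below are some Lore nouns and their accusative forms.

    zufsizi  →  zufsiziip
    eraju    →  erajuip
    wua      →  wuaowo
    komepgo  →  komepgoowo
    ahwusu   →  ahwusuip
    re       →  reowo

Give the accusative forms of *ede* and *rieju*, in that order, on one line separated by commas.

The suffix is conditioned by the last vowel: -ip when the last vowel of the stem is a high vowel (*zufsizi*, *eraju*, *ahwusu*); -owo when the last vowel of the stem is a non-high vowel (*wua*, *komepgo*, *re*).
*ede* — last vowel /e/ (a non-high vowel) → -owo → *edeowo*.
*rieju* — last vowel /u/ (a high vowel) → -ip → *riejuip*.

edeowo, riejuip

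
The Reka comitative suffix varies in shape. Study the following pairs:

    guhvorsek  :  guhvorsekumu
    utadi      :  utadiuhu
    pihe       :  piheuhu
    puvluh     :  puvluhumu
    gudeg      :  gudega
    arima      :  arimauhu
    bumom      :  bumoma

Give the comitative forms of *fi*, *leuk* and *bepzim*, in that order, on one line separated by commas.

Looking at the final sound of each stem: -umu when the stem ends in a voiceless consonant (*guhvorsek*, *puvluh*); -a when the stem ends in a voiced consonant (*gudeg*, *bumom*); -uhu when the stem ends in a vowel (*utadi*, *pihe*, *arima*).
*fi*: final sound = /i/, a vowel → -uhu → *fiuhu*.
*leuk* — final sound /k/ (a voiceless consonant) → -umu → *leukumu*.
Since the final sound of *bepzim* is /m/ (a voiced consonant), it takes -a, giving *bepzima*.

fiuhu, leukumu, bepzima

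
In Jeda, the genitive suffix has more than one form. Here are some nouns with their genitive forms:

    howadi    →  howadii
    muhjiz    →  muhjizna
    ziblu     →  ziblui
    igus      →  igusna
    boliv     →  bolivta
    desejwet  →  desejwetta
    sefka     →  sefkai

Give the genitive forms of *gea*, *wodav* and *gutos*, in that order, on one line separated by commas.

The pattern is sibilance of the final sound: -na when the stem ends in a sibilant (*muhjiz*, *igus*); -ta when the stem ends in a non-sibilant consonant (*boliv*, *desejwet*); -i when the stem ends in a vowel (*howadi*, *ziblu*, *sefka*).
*gea* — final sound /a/ (a vowel) → -i → *geai*.
*wodav* — final sound /v/ (a non-sibilant consonant) → -ta → *wodavta*.
*gutos* — final sound /s/ (a sibilant) → -na → *gutosna*.

geai, wodavta, gutosna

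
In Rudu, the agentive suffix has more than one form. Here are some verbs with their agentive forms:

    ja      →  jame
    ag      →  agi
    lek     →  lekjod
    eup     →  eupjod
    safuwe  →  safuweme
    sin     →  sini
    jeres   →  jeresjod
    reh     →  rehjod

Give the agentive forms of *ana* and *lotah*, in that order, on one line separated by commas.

aname, lotahjod

Looking at the final sound of each stem: -jod when the stem ends in a voiceless consonant (*lek*, *eup*, *jeres*, *reh*); -i when the stem ends in a voiced consonant (*ag*, *sin*); -me when the stem ends in a vowel (*ja*, *safuwe*).
Since the final sound of *ana* is /a/ (a vowel), it takes -me, giving *aname*.
*lotah* — final sound /h/ (a voiceless consonant) → -jod → *lotahjod*.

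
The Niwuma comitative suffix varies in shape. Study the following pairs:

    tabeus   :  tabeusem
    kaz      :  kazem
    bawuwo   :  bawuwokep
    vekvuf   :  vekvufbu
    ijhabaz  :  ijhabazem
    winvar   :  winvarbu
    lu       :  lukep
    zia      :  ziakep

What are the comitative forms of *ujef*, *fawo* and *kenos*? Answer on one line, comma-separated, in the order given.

Looking at the final sound of each stem: -em when the stem ends in a sibilant (*tabeus*, *kaz*, *ijhabaz*); -bu when the stem ends in a non-sibilant consonant (*vekvuf*, *winvar*); -kep when the stem ends in a vowel (*bawuwo*, *lu*, *zia*).
Since the final sound of *ujef* is /f/ (a non-sibilant consonant), it takes -bu, giving *ujefbu*.
*fawo*: final sound = /o/, a vowel → -kep → *fawokep*.
*kenos* — final sound /s/ (a sibilant) → -em → *kenosem*.

ujefbu, fawokep, kenosem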